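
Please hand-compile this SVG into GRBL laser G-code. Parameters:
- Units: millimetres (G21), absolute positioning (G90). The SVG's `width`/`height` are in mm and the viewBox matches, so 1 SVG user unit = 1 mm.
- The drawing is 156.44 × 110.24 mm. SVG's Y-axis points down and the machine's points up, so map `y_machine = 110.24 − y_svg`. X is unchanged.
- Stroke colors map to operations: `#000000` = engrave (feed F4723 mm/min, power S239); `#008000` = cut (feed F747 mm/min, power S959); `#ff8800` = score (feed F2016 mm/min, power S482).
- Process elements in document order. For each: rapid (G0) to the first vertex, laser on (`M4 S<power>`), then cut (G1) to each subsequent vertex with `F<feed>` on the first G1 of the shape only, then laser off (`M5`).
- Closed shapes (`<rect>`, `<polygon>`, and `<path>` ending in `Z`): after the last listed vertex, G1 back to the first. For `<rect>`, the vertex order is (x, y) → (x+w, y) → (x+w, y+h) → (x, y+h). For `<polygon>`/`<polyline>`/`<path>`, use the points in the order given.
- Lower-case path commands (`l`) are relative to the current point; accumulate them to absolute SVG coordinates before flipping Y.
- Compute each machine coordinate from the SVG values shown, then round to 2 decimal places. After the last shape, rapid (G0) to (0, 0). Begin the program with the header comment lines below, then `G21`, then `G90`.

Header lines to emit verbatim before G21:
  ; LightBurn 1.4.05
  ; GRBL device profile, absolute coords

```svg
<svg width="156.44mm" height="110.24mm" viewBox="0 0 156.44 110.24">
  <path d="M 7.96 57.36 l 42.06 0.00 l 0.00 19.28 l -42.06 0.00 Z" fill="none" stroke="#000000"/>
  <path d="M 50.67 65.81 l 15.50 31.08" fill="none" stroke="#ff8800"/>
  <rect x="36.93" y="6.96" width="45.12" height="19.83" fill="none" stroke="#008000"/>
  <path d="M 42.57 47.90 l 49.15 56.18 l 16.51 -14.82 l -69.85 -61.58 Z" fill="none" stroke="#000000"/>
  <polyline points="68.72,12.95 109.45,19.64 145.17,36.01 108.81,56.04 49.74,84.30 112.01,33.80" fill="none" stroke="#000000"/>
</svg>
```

viewBox `0 0 156.44 110.24` with mm width/height → 1 unit = 1 mm. Flip: y_m = 110.24 − y_svg.

**Shape 1** — `<path>` rectangle, stroke `#000000` → engrave (S239, F4723). Machine vertices: (7.96,52.88) → (50.02,52.88) → (50.02,33.60) → (7.96,33.60) → (7.96,52.88). Closed: final G1 returns to the first vertex.

**Shape 2** — `<path>` line segment, stroke `#ff8800` → score (S482, F2016). Machine vertices: (50.67,44.43) → (66.17,13.35). Open path.

**Shape 3** — `<rect>` rectangle, stroke `#008000` → cut (S959, F747). Machine vertices: (36.93,103.28) → (82.05,103.28) → (82.05,83.45) → (36.93,83.45) → (36.93,103.28). Closed: final G1 returns to the first vertex.

**Shape 4** — `<path>` closed polygon, stroke `#000000` → engrave (S239, F4723). Machine vertices: (42.57,62.34) → (91.72,6.16) → (108.23,20.98) → (38.38,82.56) → (42.57,62.34). Closed: final G1 returns to the first vertex.

**Shape 5** — `<polyline>` open polyline, stroke `#000000` → engrave (S239, F4723). Machine vertices: (68.72,97.29) → (109.45,90.60) → (145.17,74.23) → (108.81,54.20) → (49.74,25.94) → (112.01,76.44). Open path.

; LightBurn 1.4.05
; GRBL device profile, absolute coords
G21
G90
G0 X7.96 Y52.88
M4 S239
G1 X50.02 Y52.88 F4723
G1 X50.02 Y33.60
G1 X7.96 Y33.60
G1 X7.96 Y52.88
M5
G0 X50.67 Y44.43
M4 S482
G1 X66.17 Y13.35 F2016
M5
G0 X36.93 Y103.28
M4 S959
G1 X82.05 Y103.28 F747
G1 X82.05 Y83.45
G1 X36.93 Y83.45
G1 X36.93 Y103.28
M5
G0 X42.57 Y62.34
M4 S239
G1 X91.72 Y6.16 F4723
G1 X108.23 Y20.98
G1 X38.38 Y82.56
G1 X42.57 Y62.34
M5
G0 X68.72 Y97.29
M4 S239
G1 X109.45 Y90.60 F4723
G1 X145.17 Y74.23
G1 X108.81 Y54.20
G1 X49.74 Y25.94
G1 X112.01 Y76.44
M5
G0 X0.00 Y0.00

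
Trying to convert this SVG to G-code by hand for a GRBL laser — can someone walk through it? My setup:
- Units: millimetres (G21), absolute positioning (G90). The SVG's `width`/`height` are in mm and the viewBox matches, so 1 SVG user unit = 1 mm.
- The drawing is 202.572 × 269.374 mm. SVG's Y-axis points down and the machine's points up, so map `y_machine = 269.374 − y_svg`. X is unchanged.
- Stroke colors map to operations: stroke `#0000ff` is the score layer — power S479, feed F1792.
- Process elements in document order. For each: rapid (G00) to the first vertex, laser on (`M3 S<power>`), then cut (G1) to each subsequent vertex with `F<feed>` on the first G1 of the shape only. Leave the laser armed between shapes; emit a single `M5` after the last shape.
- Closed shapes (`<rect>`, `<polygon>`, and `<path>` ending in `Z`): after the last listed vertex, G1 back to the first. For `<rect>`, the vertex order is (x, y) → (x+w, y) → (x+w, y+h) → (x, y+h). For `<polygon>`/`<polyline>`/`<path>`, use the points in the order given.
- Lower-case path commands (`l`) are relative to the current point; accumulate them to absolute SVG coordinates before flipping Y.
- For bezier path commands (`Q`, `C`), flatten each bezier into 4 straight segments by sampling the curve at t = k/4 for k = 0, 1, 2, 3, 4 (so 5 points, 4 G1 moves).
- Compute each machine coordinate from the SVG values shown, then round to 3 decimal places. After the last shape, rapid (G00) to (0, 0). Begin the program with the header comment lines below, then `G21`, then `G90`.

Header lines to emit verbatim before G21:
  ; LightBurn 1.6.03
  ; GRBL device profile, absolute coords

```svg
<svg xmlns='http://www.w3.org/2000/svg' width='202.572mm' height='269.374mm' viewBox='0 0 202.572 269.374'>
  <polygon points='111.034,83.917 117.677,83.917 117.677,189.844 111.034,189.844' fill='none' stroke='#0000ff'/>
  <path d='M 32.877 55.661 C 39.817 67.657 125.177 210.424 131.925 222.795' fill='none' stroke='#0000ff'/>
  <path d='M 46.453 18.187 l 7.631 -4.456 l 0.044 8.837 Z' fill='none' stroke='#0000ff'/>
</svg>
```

viewBox `0 0 202.572 269.374` with mm width/height → 1 unit = 1 mm. Flip: y_m = 269.374 − y_svg.

**Shape 1** — `<polygon>` rectangle, stroke `#0000ff` → score (S479, F1792). Machine vertices: (111.034,185.457) → (117.677,185.457) → (117.677,79.530) → (111.034,79.530) → (111.034,185.457). Closed: final G1 returns to the first vertex.

**Shape 2** — `<path>` cubic bezier, stroke `#0000ff` → score (S479, F1792). Control points (SVG): P0=(32.877,55.661), P1=(39.817,67.657), P2=(125.177,210.424), P3=(131.925,222.795); sampled at t=k/4. Machine vertices: (32.877,213.713) → (50.332,184.277) → (82.473,130.287) → (114.578,76.226) → (131.925,46.579). Open path.

**Shape 3** — `<path>` regular polygon, stroke `#0000ff` → score (S479, F1792). Machine vertices: (46.453,251.187) → (54.084,255.643) → (54.128,246.806) → (46.453,251.187). Closed: final G1 returns to the first vertex.

; LightBurn 1.6.03
; GRBL device profile, absolute coords
G21
G90
G00 X111.034 Y185.457
M3 S479
G1 X117.677 Y185.457 F1792
G1 X117.677 Y79.530
G1 X111.034 Y79.530
G1 X111.034 Y185.457
G00 X32.877 Y213.713
M3 S479
G1 X50.332 Y184.277 F1792
G1 X82.473 Y130.287
G1 X114.578 Y76.226
G1 X131.925 Y46.579
G00 X46.453 Y251.187
M3 S479
G1 X54.084 Y255.643 F1792
G1 X54.128 Y246.806
G1 X46.453 Y251.187
M5
G00 X0.000 Y0.000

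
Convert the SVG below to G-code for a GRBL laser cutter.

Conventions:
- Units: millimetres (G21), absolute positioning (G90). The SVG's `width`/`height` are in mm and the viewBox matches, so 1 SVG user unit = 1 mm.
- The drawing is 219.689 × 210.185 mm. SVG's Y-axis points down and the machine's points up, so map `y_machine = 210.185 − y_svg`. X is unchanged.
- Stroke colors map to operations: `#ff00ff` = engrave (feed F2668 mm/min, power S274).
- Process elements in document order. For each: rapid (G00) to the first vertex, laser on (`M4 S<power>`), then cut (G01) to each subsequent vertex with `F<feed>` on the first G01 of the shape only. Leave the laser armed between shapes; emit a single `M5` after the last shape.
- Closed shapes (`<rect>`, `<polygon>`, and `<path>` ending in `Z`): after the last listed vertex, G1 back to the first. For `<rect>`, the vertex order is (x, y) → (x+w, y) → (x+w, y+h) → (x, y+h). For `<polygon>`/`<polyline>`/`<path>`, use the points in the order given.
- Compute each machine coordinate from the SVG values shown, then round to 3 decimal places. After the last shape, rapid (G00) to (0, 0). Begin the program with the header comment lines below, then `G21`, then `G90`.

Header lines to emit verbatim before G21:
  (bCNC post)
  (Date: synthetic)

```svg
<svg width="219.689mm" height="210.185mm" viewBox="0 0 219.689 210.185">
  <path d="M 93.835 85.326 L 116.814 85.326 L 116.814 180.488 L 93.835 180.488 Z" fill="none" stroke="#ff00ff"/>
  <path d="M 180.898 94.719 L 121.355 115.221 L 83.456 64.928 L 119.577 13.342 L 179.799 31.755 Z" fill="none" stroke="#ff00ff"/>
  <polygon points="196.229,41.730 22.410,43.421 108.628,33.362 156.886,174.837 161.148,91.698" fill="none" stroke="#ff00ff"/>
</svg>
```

Since the viewBox matches the mm dimensions, user units are millimetres directly. The only transform is the Y-flip y_m = 210.185 − y_svg.

Shape 1 is a rectangle drawn with `<path>`. Its stroke #ff00ff means engrave at S274, F2668. After flipping Y the toolpath is (93.835,124.859) → (116.814,124.859) → (116.814,29.697) → (93.835,29.697) → (93.835,124.859), returning to the start.

Shape 2 is a regular polygon drawn with `<path>`. Its stroke #ff00ff means engrave at S274, F2668. After flipping Y the toolpath is (180.898,115.466) → (121.355,94.964) → (83.456,145.257) → (119.577,196.843) → (179.799,178.430) → (180.898,115.466), returning to the start.

Shape 3 is a closed polygon drawn with `<polygon>`. Its stroke #ff00ff means engrave at S274, F2668. After flipping Y the toolpath is (196.229,168.455) → (22.410,166.764) → (108.628,176.823) → (156.886,35.348) → (161.148,118.487) → (196.229,168.455), returning to the start.

(bCNC post)
(Date: synthetic)
G21
G90
G00 X93.835 Y124.859
M4 S274
G01 X116.814 Y124.859 F2668
G01 X116.814 Y29.697
G01 X93.835 Y29.697
G01 X93.835 Y124.859
G00 X180.898 Y115.466
M4 S274
G01 X121.355 Y94.964 F2668
G01 X83.456 Y145.257
G01 X119.577 Y196.843
G01 X179.799 Y178.430
G01 X180.898 Y115.466
G00 X196.229 Y168.455
M4 S274
G01 X22.410 Y166.764 F2668
G01 X108.628 Y176.823
G01 X156.886 Y35.348
G01 X161.148 Y118.487
G01 X196.229 Y168.455
M5
G00 X0.000 Y0.000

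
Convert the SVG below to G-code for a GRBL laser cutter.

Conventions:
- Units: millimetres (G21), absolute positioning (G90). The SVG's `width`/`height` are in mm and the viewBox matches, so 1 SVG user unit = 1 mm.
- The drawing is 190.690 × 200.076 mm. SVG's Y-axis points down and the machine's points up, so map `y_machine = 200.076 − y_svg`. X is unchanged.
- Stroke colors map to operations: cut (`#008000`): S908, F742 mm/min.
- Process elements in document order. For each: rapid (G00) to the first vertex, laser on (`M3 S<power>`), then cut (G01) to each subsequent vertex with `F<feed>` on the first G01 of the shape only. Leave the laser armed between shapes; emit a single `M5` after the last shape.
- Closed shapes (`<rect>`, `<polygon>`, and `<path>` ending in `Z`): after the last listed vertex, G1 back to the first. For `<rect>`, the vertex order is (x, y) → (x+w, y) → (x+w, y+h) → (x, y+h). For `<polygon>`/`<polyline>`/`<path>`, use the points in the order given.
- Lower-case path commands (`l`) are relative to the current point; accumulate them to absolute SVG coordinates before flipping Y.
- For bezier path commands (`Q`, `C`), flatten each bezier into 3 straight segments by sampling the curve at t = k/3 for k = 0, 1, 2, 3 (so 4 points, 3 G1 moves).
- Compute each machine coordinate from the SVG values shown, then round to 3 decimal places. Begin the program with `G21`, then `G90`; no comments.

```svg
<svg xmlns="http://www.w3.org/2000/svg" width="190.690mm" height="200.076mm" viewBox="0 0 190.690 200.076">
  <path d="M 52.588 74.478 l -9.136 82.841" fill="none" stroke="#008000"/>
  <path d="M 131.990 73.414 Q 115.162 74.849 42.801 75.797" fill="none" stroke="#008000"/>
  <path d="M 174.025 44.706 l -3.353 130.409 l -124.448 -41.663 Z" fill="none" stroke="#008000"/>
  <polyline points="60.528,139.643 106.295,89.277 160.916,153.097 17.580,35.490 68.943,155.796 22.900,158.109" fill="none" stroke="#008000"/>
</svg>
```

G21
G90
G00 X52.588 Y125.598
M3 S908
G01 X43.452 Y42.757 F742
G00 X131.990 Y126.662
M3 S908
G01 X114.601 Y125.759 F742
G01 X84.871 Y124.965
G01 X42.801 Y124.279
G00 X174.025 Y155.370
M3 S908
G01 X170.672 Y24.961 F742
G01 X46.224 Y66.624
G01 X174.025 Y155.370
G00 X60.528 Y60.433
M3 S908
G01 X106.295 Y110.799 F742
G01 X160.916 Y46.979
G01 X17.580 Y164.586
G01 X68.943 Y44.280
G01 X22.900 Y41.967
M5

1 u = 1 mm; y_m = 200.076 − y.

[1] `<path>` line segment, #008000→cut S908 F742: (52.588,125.598) → (43.452,42.757)

[2] `<path>` quadratic bezier, #008000→cut S908 F742: (131.990,126.662) → (114.601,125.759) → (84.871,124.965) → (42.801,124.279)

[3] `<path>` closed polygon, #008000→cut S908 F742: (174.025,155.370) → (170.672,24.961) → (46.224,66.624) → (174.025,155.370) (closed)

[4] `<polyline>` open polyline, #008000→cut S908 F742: (60.528,60.433) → (106.295,110.799) → (160.916,46.979) → (17.580,164.586) → (68.943,44.280) → (22.900,41.967)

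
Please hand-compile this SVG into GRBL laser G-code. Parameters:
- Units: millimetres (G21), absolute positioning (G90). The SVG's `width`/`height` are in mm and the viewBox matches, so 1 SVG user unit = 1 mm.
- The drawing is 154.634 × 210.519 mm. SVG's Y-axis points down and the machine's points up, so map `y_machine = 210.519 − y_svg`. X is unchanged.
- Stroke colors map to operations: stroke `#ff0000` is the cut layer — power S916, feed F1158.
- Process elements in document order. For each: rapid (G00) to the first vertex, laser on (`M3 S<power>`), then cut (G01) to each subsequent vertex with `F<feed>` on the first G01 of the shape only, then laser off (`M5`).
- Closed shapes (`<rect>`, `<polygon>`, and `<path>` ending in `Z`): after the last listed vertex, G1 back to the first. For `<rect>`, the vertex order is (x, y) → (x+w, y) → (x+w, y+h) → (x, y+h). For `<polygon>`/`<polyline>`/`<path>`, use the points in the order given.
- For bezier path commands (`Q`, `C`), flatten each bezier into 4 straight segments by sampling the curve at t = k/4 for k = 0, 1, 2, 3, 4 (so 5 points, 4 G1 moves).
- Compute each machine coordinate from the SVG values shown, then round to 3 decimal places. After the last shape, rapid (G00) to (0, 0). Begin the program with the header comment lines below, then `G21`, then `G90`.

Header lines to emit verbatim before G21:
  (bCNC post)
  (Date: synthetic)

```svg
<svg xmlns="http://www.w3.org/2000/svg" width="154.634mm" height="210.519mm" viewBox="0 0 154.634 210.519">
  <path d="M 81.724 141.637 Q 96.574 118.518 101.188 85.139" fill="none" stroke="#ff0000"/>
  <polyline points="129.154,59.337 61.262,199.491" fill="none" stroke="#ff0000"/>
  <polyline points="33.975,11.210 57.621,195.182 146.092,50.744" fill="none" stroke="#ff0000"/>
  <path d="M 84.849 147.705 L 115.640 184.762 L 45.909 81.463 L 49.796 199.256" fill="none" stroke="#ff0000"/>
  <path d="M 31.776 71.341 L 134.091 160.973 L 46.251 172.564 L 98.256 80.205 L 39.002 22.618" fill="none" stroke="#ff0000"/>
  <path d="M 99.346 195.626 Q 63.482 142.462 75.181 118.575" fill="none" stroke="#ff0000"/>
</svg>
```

(bCNC post)
(Date: synthetic)
G21
G90
G00 X81.724 Y68.882
M3 S916
G01 X88.509 Y81.083 F1158
G01 X94.015 Y94.566
G01 X98.241 Y109.332
G01 X101.188 Y125.380
M5
G00 X129.154 Y151.182
M3 S916
G01 X61.262 Y11.028 F1158
M5
G00 X33.975 Y199.309
M3 S916
G01 X57.621 Y15.337 F1158
G01 X146.092 Y159.775
M5
G00 X84.849 Y62.814
M3 S916
G01 X115.640 Y25.757 F1158
G01 X45.909 Y129.056
G01 X49.796 Y11.263
M5
G00 X31.776 Y139.178
M3 S916
G01 X134.091 Y49.546 F1158
G01 X46.251 Y37.955
G01 X98.256 Y130.314
G01 X39.002 Y187.901
M5
G00 X99.346 Y14.893
M3 S916
G01 X84.387 Y39.645 F1158
G01 X75.373 Y60.738
G01 X72.304 Y78.171
G01 X75.181 Y91.944
M5
G00 X0.000 Y0.000

Since the viewBox matches the mm dimensions, user units are millimetres directly. The only transform is the Y-flip y_m = 210.519 − y_svg.

Shape 1 is a quadratic bezier drawn with `<path>`. Its stroke #ff0000 means cut at S916, F1158. After flipping Y the toolpath is (81.724,68.882) → (88.509,81.083) → (94.015,94.566) → (98.241,109.332) → (101.188,125.380).

Shape 2 is a line segment drawn with `<polyline>`. Its stroke #ff0000 means cut at S916, F1158. After flipping Y the toolpath is (129.154,151.182) → (61.262,11.028).

Shape 3 is a open polyline drawn with `<polyline>`. Its stroke #ff0000 means cut at S916, F1158. After flipping Y the toolpath is (33.975,199.309) → (57.621,15.337) → (146.092,159.775).

Shape 4 is a open polyline drawn with `<path>`. Its stroke #ff0000 means cut at S916, F1158. After flipping Y the toolpath is (84.849,62.814) → (115.640,25.757) → (45.909,129.056) → (49.796,11.263).

Shape 5 is a open polyline drawn with `<path>`. Its stroke #ff0000 means cut at S916, F1158. After flipping Y the toolpath is (31.776,139.178) → (134.091,49.546) → (46.251,37.955) → (98.256,130.314) → (39.002,187.901).

Shape 6 is a quadratic bezier drawn with `<path>`. Its stroke #ff0000 means cut at S916, F1158. After flipping Y the toolpath is (99.346,14.893) → (84.387,39.645) → (75.373,60.738) → (72.304,78.171) → (75.181,91.944).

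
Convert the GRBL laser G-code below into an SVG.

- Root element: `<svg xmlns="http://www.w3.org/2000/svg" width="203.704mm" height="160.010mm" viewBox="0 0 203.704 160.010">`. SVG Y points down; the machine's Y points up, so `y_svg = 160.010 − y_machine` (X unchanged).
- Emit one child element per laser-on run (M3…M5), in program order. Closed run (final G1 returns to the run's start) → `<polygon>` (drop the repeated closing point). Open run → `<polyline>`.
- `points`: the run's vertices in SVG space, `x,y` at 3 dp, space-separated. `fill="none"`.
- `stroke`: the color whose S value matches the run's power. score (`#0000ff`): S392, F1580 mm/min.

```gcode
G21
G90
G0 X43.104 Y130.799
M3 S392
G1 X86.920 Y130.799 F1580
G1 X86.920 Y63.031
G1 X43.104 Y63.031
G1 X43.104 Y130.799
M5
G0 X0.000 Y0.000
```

Each laser-on run becomes one SVG element. Flip Y back into SVG space with y_svg = 160.010 − y_machine. Every run uses S392, so all elements get stroke `#0000ff` (score).

Run 1: The run returns to its start, so emit a `<polygon>` with points (Y-flipped): 43.104,29.211 86.920,29.211 86.920,96.979 43.104,96.979.

<svg xmlns="http://www.w3.org/2000/svg" width="203.704mm" height="160.010mm" viewBox="0 0 203.704 160.010">
  <polygon points="43.104,29.211 86.920,29.211 86.920,96.979 43.104,96.979" fill="none" stroke="#0000ff"/>
</svg>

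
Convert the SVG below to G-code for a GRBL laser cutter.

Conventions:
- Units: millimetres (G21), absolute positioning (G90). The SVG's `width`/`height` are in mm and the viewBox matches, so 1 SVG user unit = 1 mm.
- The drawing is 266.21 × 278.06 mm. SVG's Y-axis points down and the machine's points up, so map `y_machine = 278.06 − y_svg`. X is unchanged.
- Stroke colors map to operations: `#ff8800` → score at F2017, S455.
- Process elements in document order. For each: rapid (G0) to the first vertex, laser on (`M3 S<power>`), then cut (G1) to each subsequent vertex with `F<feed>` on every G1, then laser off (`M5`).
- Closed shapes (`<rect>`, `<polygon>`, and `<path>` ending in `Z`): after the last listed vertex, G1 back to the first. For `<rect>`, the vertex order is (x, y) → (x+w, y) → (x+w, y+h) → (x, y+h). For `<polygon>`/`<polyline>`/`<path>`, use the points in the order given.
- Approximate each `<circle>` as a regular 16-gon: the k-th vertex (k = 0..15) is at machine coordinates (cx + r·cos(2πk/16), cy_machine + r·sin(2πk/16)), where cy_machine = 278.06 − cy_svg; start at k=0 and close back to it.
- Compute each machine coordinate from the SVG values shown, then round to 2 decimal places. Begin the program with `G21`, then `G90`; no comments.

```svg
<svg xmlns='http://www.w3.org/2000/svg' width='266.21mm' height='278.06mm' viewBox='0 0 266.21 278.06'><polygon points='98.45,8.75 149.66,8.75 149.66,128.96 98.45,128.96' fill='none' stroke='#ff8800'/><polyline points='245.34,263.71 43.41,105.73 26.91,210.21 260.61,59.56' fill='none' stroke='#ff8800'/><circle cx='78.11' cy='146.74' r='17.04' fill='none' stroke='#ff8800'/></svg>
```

1 u = 1 mm; y_m = 278.06 − y.

[1] `<polygon>` rectangle, #ff8800→score S455 F2017: (98.45,269.31) → (149.66,269.31) → (149.66,149.10) → (98.45,149.10) → (98.45,269.31) (closed)

[2] `<polyline>` open polyline, #ff8800→score S455 F2017: (245.34,14.35) → (43.41,172.33) → (26.91,67.85) → (260.61,218.50)

[3] `<circle>` circle, #ff8800→score S455 F2017: (95.15,131.32) → (93.85,137.84) → (90.16,143.37) → (84.63,147.06) → (78.11,148.36) → (71.59,147.06) → (66.06,143.37) → (62.37,137.84) → (61.07,131.32) → (62.37,124.80) → (66.06,119.27) → (71.59,115.58) → (78.11,114.28) → (84.63,115.58) → (90.16,119.27) → (93.85,124.80) → (95.15,131.32) (closed)

G21
G90
G0 X98.45 Y269.31
M3 S455
G1 X149.66 Y269.31 F2017
G1 X149.66 Y149.10 F2017
G1 X98.45 Y149.10 F2017
G1 X98.45 Y269.31 F2017
M5
G0 X245.34 Y14.35
M3 S455
G1 X43.41 Y172.33 F2017
G1 X26.91 Y67.85 F2017
G1 X260.61 Y218.50 F2017
M5
G0 X95.15 Y131.32
M3 S455
G1 X93.85 Y137.84 F2017
G1 X90.16 Y143.37 F2017
G1 X84.63 Y147.06 F2017
G1 X78.11 Y148.36 F2017
G1 X71.59 Y147.06 F2017
G1 X66.06 Y143.37 F2017
G1 X62.37 Y137.84 F2017
G1 X61.07 Y131.32 F2017
G1 X62.37 Y124.80 F2017
G1 X66.06 Y119.27 F2017
G1 X71.59 Y115.58 F2017
G1 X78.11 Y114.28 F2017
G1 X84.63 Y115.58 F2017
G1 X90.16 Y119.27 F2017
G1 X93.85 Y124.80 F2017
G1 X95.15 Y131.32 F2017
M5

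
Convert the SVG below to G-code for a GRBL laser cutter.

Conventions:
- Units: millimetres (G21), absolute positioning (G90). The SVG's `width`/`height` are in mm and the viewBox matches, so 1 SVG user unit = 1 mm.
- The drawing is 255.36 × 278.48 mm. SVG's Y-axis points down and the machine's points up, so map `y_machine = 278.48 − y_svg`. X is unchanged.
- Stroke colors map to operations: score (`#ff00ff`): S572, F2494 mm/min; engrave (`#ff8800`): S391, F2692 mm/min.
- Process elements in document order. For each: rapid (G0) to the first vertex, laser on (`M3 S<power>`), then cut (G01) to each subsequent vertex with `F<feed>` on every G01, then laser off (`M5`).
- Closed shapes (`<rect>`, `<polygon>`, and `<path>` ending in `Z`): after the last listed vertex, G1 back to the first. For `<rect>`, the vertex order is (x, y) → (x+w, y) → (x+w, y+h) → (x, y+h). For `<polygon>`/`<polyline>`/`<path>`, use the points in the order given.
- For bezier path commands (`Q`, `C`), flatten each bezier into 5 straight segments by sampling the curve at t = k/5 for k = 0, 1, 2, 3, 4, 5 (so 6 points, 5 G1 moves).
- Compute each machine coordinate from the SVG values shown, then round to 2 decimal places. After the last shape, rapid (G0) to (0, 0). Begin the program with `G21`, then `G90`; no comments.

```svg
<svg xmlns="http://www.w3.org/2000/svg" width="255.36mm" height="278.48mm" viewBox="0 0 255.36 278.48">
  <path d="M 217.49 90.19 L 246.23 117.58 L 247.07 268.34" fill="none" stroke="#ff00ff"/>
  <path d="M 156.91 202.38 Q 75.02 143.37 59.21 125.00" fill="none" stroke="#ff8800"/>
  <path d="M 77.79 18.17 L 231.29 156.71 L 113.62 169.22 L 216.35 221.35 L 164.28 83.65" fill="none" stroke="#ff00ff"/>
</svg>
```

G21
G90
G0 X217.49 Y188.29
M3 S572
G01 X246.23 Y160.90 F2494
G01 X247.07 Y10.14 F2494
M5
G0 X156.91 Y76.10
M3 S391
G01 X126.80 Y98.08 F2692
G01 X101.97 Y116.81 F2692
G01 X82.43 Y132.28 F2692
G01 X68.18 Y144.51 F2692
G01 X59.21 Y153.48 F2692
M5
G0 X77.79 Y260.31
M3 S572
G01 X231.29 Y121.77 F2494
G01 X113.62 Y109.26 F2494
G01 X216.35 Y57.13 F2494
G01 X164.28 Y194.83 F2494
M5
G0 X0.00 Y0.00

1 u = 1 mm; y_m = 278.48 − y.

[1] `<path>` open polyline, #ff00ff→score S572 F2494: (217.49,188.29) → (246.23,160.90) → (247.07,10.14)

[2] `<path>` quadratic bezier, #ff8800→engrave S391 F2692: (156.91,76.10) → (126.80,98.08) → (101.97,116.81) → (82.43,132.28) → (68.18,144.51) → (59.21,153.48)

[3] `<path>` open polyline, #ff00ff→score S572 F2494: (77.79,260.31) → (231.29,121.77) → (113.62,109.26) → (216.35,57.13) → (164.28,194.83)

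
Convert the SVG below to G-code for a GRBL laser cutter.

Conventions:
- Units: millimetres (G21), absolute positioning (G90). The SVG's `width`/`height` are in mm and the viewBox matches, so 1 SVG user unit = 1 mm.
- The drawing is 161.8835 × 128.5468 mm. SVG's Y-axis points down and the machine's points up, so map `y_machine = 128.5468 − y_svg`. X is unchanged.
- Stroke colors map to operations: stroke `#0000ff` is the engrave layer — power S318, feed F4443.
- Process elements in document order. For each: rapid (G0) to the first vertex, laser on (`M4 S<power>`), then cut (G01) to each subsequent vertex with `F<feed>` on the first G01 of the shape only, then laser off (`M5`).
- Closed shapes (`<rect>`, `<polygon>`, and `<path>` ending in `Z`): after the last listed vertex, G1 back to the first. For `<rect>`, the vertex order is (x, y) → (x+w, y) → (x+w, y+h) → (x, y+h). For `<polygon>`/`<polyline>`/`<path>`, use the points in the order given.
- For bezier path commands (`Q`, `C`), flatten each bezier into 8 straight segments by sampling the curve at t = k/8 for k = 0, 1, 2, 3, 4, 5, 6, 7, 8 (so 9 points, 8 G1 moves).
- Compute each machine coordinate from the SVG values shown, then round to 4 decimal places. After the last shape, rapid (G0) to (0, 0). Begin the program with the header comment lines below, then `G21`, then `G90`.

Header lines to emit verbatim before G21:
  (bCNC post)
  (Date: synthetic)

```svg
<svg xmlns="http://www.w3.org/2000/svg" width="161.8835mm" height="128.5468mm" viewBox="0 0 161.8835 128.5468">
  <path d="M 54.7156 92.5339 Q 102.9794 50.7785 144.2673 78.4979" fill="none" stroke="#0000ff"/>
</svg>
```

(bCNC post)
(Date: synthetic)
G21
G90
G0 X54.7156 Y36.0129
M4 S318
G01 X66.6726 Y45.3662 F4443
G01 X78.4115 Y52.5484
G01 X89.9325 Y57.5596
G01 X101.2354 Y60.3996
G01 X112.3204 Y61.0686
G01 X123.1874 Y59.5664
G01 X133.8363 Y55.8932
G01 X144.2673 Y50.0489
M5
G0 X0.0000 Y0.0000

Since the viewBox matches the mm dimensions, user units are millimetres directly. The only transform is the Y-flip y_m = 128.5468 − y_svg.

Shape 1 is a quadratic bezier drawn with `<path>`. Its stroke #0000ff means engrave at S318, F4443. After flipping Y the toolpath is (54.7156,36.0129) → (66.6726,45.3662) → (78.4115,52.5484) → (89.9325,57.5596) → (101.2354,60.3996) → (112.3204,61.0686) → (123.1874,59.5664) → (133.8363,55.8932) → (144.2673,50.0489).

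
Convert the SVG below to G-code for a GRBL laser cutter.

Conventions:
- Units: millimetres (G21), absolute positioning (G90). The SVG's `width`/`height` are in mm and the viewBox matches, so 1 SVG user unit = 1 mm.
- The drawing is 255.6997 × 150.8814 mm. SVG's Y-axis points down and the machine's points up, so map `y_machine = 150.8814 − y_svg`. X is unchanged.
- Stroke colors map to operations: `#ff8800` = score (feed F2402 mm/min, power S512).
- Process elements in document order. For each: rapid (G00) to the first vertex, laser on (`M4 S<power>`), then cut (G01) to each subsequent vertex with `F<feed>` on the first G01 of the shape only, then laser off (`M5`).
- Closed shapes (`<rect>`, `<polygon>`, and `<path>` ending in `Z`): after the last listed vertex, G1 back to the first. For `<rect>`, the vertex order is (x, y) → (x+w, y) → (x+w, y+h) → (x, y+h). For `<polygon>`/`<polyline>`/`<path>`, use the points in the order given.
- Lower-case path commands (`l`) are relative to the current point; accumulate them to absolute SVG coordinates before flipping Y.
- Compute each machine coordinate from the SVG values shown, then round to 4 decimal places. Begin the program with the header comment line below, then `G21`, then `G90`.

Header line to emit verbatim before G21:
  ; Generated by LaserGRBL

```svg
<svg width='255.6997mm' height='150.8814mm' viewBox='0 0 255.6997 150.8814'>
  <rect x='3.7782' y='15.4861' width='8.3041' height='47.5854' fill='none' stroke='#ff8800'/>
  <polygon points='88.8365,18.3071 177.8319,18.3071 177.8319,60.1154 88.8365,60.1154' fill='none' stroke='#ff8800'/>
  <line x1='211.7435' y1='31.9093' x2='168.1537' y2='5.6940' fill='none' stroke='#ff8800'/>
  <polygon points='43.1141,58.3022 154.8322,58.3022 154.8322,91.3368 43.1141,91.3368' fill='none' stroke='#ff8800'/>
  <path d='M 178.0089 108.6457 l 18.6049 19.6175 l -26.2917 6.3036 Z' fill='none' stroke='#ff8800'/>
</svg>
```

1 u = 1 mm; y_m = 150.8814 − y.

[1] `<rect>` rectangle, #ff8800→score S512 F2402: (3.7782,135.3953) → (12.0823,135.3953) → (12.0823,87.8099) → (3.7782,87.8099) → (3.7782,135.3953) (closed)

[2] `<polygon>` rectangle, #ff8800→score S512 F2402: (88.8365,132.5743) → (177.8319,132.5743) → (177.8319,90.7660) → (88.8365,90.7660) → (88.8365,132.5743) (closed)

[3] `<line>` line segment, #ff8800→score S512 F2402: (211.7435,118.9721) → (168.1537,145.1874)

[4] `<polygon>` rectangle, #ff8800→score S512 F2402: (43.1141,92.5792) → (154.8322,92.5792) → (154.8322,59.5446) → (43.1141,59.5446) → (43.1141,92.5792) (closed)

[5] `<path>` regular polygon, #ff8800→score S512 F2402: (178.0089,42.2357) → (196.6138,22.6182) → (170.3221,16.3146) → (178.0089,42.2357) (closed)

; Generated by LaserGRBL
G21
G90
G00 X3.7782 Y135.3953
M4 S512
G01 X12.0823 Y135.3953 F2402
G01 X12.0823 Y87.8099
G01 X3.7782 Y87.8099
G01 X3.7782 Y135.3953
M5
G00 X88.8365 Y132.5743
M4 S512
G01 X177.8319 Y132.5743 F2402
G01 X177.8319 Y90.7660
G01 X88.8365 Y90.7660
G01 X88.8365 Y132.5743
M5
G00 X211.7435 Y118.9721
M4 S512
G01 X168.1537 Y145.1874 F2402
M5
G00 X43.1141 Y92.5792
M4 S512
G01 X154.8322 Y92.5792 F2402
G01 X154.8322 Y59.5446
G01 X43.1141 Y59.5446
G01 X43.1141 Y92.5792
M5
G00 X178.0089 Y42.2357
M4 S512
G01 X196.6138 Y22.6182 F2402
G01 X170.3221 Y16.3146
G01 X178.0089 Y42.2357
M5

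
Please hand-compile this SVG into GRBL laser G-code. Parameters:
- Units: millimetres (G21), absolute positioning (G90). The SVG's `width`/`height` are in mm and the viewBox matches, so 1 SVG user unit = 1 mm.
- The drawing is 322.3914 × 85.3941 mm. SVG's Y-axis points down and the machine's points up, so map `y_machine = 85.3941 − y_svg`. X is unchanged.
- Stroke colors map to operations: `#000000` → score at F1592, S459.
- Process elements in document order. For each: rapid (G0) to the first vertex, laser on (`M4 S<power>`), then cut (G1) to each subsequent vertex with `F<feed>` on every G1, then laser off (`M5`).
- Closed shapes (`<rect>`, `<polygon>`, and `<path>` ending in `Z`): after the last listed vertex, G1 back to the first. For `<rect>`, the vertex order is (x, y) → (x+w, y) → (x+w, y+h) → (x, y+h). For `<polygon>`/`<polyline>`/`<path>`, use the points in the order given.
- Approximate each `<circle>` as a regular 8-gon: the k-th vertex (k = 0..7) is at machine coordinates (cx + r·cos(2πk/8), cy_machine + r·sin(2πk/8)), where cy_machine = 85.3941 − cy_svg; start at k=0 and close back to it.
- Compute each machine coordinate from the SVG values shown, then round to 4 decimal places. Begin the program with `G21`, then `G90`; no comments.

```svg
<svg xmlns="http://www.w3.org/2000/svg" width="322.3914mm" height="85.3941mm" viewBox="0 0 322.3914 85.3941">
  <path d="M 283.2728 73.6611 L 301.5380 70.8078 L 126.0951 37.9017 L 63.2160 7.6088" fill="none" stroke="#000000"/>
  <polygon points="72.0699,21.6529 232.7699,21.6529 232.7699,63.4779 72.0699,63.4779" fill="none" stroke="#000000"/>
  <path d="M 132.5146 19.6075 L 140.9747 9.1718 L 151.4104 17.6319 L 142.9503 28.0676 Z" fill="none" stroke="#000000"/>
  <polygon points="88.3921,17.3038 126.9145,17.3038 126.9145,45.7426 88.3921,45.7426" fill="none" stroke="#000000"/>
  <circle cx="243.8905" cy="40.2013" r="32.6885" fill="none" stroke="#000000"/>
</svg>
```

Since the viewBox matches the mm dimensions, user units are millimetres directly. The only transform is the Y-flip y_m = 85.3941 − y_svg.

Shape 1 is a open polyline drawn with `<path>`. Its stroke #000000 means score at S459, F1592. After flipping Y the toolpath is (283.2728,11.7330) → (301.5380,14.5863) → (126.0951,47.4924) → (63.2160,77.7853).

Shape 2 is a rectangle drawn with `<polygon>`. Its stroke #000000 means score at S459, F1592. After flipping Y the toolpath is (72.0699,63.7412) → (232.7699,63.7412) → (232.7699,21.9162) → (72.0699,21.9162) → (72.0699,63.7412), returning to the start.

Shape 3 is a regular polygon drawn with `<path>`. Its stroke #000000 means score at S459, F1592. After flipping Y the toolpath is (132.5146,65.7866) → (140.9747,76.2223) → (151.4104,67.7622) → (142.9503,57.3265) → (132.5146,65.7866), returning to the start.

Shape 4 is a rectangle drawn with `<polygon>`. Its stroke #000000 means score at S459, F1592. After flipping Y the toolpath is (88.3921,68.0903) → (126.9145,68.0903) → (126.9145,39.6515) → (88.3921,39.6515) → (88.3921,68.0903), returning to the start.

Shape 5 is a circle drawn with `<circle>`. Its stroke #000000 means score at S459, F1592. After flipping Y the toolpath is (276.5790,45.1928) → (267.0048,68.3071) → (243.8905,77.8813) → (220.7762,68.3071) → (211.2020,45.1928) → (220.7762,22.0785) → (243.8905,12.5043) → (267.0048,22.0785) → (276.5790,45.1928), returning to the start.

G21
G90
G0 X283.2728 Y11.7330
M4 S459
G1 X301.5380 Y14.5863 F1592
G1 X126.0951 Y47.4924 F1592
G1 X63.2160 Y77.7853 F1592
M5
G0 X72.0699 Y63.7412
M4 S459
G1 X232.7699 Y63.7412 F1592
G1 X232.7699 Y21.9162 F1592
G1 X72.0699 Y21.9162 F1592
G1 X72.0699 Y63.7412 F1592
M5
G0 X132.5146 Y65.7866
M4 S459
G1 X140.9747 Y76.2223 F1592
G1 X151.4104 Y67.7622 F1592
G1 X142.9503 Y57.3265 F1592
G1 X132.5146 Y65.7866 F1592
M5
G0 X88.3921 Y68.0903
M4 S459
G1 X126.9145 Y68.0903 F1592
G1 X126.9145 Y39.6515 F1592
G1 X88.3921 Y39.6515 F1592
G1 X88.3921 Y68.0903 F1592
M5
G0 X276.5790 Y45.1928
M4 S459
G1 X267.0048 Y68.3071 F1592
G1 X243.8905 Y77.8813 F1592
G1 X220.7762 Y68.3071 F1592
G1 X211.2020 Y45.1928 F1592
G1 X220.7762 Y22.0785 F1592
G1 X243.8905 Y12.5043 F1592
G1 X267.0048 Y22.0785 F1592
G1 X276.5790 Y45.1928 F1592
M5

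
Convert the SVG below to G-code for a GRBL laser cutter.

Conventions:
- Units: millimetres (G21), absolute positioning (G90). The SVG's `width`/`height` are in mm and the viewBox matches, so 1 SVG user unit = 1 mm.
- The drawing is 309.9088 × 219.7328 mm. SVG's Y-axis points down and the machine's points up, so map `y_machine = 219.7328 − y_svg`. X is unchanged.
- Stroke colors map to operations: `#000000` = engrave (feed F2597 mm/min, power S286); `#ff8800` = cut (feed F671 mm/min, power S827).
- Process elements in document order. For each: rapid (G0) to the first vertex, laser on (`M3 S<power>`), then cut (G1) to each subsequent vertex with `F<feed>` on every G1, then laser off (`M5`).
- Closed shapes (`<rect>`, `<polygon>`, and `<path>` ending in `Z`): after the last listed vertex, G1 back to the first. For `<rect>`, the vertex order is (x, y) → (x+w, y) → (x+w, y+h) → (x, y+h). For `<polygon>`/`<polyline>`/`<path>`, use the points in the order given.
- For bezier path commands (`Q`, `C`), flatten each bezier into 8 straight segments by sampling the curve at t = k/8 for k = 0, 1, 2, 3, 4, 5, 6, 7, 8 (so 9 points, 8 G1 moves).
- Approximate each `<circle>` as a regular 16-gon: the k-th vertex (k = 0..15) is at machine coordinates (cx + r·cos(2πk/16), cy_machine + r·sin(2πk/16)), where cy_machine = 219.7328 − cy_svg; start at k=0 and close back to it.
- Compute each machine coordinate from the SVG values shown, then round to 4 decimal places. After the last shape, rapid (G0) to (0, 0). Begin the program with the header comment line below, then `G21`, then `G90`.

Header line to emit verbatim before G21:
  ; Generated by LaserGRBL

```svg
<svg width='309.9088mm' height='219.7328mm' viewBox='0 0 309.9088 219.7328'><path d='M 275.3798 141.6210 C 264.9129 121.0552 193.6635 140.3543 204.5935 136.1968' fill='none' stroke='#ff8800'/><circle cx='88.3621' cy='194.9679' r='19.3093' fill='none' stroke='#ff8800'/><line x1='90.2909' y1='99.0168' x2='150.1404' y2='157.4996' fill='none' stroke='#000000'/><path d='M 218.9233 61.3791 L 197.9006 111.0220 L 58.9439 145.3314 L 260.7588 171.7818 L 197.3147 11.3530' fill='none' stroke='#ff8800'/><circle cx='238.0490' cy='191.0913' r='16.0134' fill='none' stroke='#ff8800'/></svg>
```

; Generated by LaserGRBL
G21
G90
G0 X275.3798 Y78.1118
M3 S827
G1 X268.8848 Y84.0790 F671
G1 X258.3667 Y87.0509 F671
G1 X245.5009 Y87.7695 F671
G1 X231.9628 Y86.9770 F671
G1 X219.4277 Y85.4153 F671
G1 X209.5709 Y83.8266 F671
G1 X204.0677 Y82.9528 F671
G1 X204.5935 Y83.5360 F671
M5
G0 X107.6714 Y24.7649
M3 S827
G1 X106.2016 Y32.1542 F671
G1 X102.0158 Y38.4186 F671
G1 X95.7514 Y42.6044 F671
G1 X88.3621 Y44.0742 F671
G1 X80.9728 Y42.6044 F671
G1 X74.7084 Y38.4186 F671
G1 X70.5226 Y32.1542 F671
G1 X69.0528 Y24.7649 F671
G1 X70.5226 Y17.3756 F671
G1 X74.7084 Y11.1112 F671
G1 X80.9728 Y6.9254 F671
G1 X88.3621 Y5.4556 F671
G1 X95.7514 Y6.9254 F671
G1 X102.0158 Y11.1112 F671
G1 X106.2016 Y17.3756 F671
G1 X107.6714 Y24.7649 F671
M5
G0 X90.2909 Y120.7160
M3 S286
G1 X150.1404 Y62.2332 F2597
M5
G0 X218.9233 Y158.3537
M3 S827
G1 X197.9006 Y108.7108 F671
G1 X58.9439 Y74.4014 F671
G1 X260.7588 Y47.9510 F671
G1 X197.3147 Y208.3798 F671
M5
G0 X254.0624 Y28.6415
M3 S827
G1 X252.8435 Y34.7696 F671
G1 X249.3722 Y39.9647 F671
G1 X244.1771 Y43.4360 F671
G1 X238.0490 Y44.6549 F671
G1 X231.9209 Y43.4360 F671
G1 X226.7258 Y39.9647 F671
G1 X223.2545 Y34.7696 F671
G1 X222.0356 Y28.6415 F671
G1 X223.2545 Y22.5134 F671
G1 X226.7258 Y17.3183 F671
G1 X231.9209 Y13.8470 F671
G1 X238.0490 Y12.6281 F671
G1 X244.1771 Y13.8470 F671
G1 X249.3722 Y17.3183 F671
G1 X252.8435 Y22.5134 F671
G1 X254.0624 Y28.6415 F671
M5
G0 X0.0000 Y0.0000

Since the viewBox matches the mm dimensions, user units are millimetres directly. The only transform is the Y-flip y_m = 219.7328 − y_svg.

Shape 1 is a cubic bezier drawn with `<path>`. Its stroke #ff8800 means cut at S827, F671. After flipping Y the toolpath is (275.3798,78.1118) → (268.8848,84.0790) → (258.3667,87.0509) → (245.5009,87.7695) → (231.9628,86.9770) → (219.4277,85.4153) → (209.5709,83.8266) → (204.0677,82.9528) → (204.5935,83.5360).

Shape 2 is a circle drawn with `<circle>`. Its stroke #ff8800 means cut at S827, F671. After flipping Y the toolpath is (107.6714,24.7649) → (106.2016,32.1542) → (102.0158,38.4186) → (95.7514,42.6044) → (88.3621,44.0742) → (80.9728,42.6044) → (74.7084,38.4186) → (70.5226,32.1542) → (69.0528,24.7649) → (70.5226,17.3756) → (74.7084,11.1112) → (80.9728,6.9254) → (88.3621,5.4556) → (95.7514,6.9254) → (102.0158,11.1112) → (106.2016,17.3756) → (107.6714,24.7649), returning to the start.

Shape 3 is a line segment drawn with `<line>`. Its stroke #000000 means engrave at S286, F2597. After flipping Y the toolpath is (90.2909,120.7160) → (150.1404,62.2332).

Shape 4 is a open polyline drawn with `<path>`. Its stroke #ff8800 means cut at S827, F671. After flipping Y the toolpath is (218.9233,158.3537) → (197.9006,108.7108) → (58.9439,74.4014) → (260.7588,47.9510) → (197.3147,208.3798).

Shape 5 is a circle drawn with `<circle>`. Its stroke #ff8800 means cut at S827, F671. After flipping Y the toolpath is (254.0624,28.6415) → (252.8435,34.7696) → (249.3722,39.9647) → (244.1771,43.4360) → (238.0490,44.6549) → (231.9209,43.4360) → (226.7258,39.9647) → (223.2545,34.7696) → (222.0356,28.6415) → (223.2545,22.5134) → (226.7258,17.3183) → (231.9209,13.8470) → (238.0490,12.6281) → (244.1771,13.8470) → (249.3722,17.3183) → (252.8435,22.5134) → (254.0624,28.6415), returning to the start.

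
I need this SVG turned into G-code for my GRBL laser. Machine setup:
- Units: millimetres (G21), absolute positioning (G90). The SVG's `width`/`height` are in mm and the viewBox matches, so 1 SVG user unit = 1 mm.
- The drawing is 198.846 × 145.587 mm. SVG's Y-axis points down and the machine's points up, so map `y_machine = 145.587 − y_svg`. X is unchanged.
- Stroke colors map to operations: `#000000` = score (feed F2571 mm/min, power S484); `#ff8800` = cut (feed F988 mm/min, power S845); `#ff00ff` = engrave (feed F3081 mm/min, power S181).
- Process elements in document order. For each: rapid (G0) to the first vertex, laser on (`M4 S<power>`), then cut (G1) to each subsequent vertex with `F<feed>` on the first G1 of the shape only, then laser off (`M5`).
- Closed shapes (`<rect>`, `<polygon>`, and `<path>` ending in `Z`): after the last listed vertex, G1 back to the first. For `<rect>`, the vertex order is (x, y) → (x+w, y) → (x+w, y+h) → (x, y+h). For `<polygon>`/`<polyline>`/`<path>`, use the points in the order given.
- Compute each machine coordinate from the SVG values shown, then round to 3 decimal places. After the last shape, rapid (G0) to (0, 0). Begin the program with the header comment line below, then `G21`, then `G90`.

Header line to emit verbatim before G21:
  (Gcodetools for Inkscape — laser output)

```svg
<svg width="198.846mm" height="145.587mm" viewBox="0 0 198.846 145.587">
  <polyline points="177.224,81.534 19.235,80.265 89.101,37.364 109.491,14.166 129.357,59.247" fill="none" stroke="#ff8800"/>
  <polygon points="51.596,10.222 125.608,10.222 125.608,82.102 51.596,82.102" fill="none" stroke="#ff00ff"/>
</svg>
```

(Gcodetools for Inkscape — laser output)
G21
G90
G0 X177.224 Y64.053
M4 S845
G1 X19.235 Y65.322 F988
G1 X89.101 Y108.223
G1 X109.491 Y131.421
G1 X129.357 Y86.340
M5
G0 X51.596 Y135.365
M4 S181
G1 X125.608 Y135.365 F3081
G1 X125.608 Y63.485
G1 X51.596 Y63.485
G1 X51.596 Y135.365
M5
G0 X0.000 Y0.000

Since the viewBox matches the mm dimensions, user units are millimetres directly. The only transform is the Y-flip y_m = 145.587 − y_svg.

Shape 1 is a open polyline drawn with `<polyline>`. Its stroke #ff8800 means cut at S845, F988. After flipping Y the toolpath is (177.224,64.053) → (19.235,65.322) → (89.101,108.223) → (109.491,131.421) → (129.357,86.340).

Shape 2 is a rectangle drawn with `<polygon>`. Its stroke #ff00ff means engrave at S181, F3081. After flipping Y the toolpath is (51.596,135.365) → (125.608,135.365) → (125.608,63.485) → (51.596,63.485) → (51.596,135.365), returning to the start.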